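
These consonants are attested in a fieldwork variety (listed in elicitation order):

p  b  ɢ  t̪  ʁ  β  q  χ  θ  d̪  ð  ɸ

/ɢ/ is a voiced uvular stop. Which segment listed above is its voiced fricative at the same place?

/ʁ/

The voiced fricative at the same place is a voiced uvular fricative — in this inventory, /ʁ/.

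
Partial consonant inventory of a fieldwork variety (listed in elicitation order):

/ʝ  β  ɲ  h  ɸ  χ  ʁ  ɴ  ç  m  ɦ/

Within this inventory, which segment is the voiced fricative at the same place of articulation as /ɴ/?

/ʁ/

/ɴ/ is an uvular nasal.
The voiced fricative at the same place is a voiced uvular fricative — in this inventory, /ʁ/.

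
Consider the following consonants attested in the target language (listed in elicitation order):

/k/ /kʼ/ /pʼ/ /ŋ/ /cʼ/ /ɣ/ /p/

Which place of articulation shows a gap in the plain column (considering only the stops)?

palatal

Plain: /p/ (bilabial), /k/ (velar).
Ejective: /pʼ/ (bilabial), /cʼ/ (palatal), /kʼ/ (velar).
Every place of articulation has a plain member except palatal, where /c/ would be expected.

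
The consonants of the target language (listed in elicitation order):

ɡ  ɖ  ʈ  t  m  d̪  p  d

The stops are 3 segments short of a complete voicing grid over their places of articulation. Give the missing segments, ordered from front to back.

/b/, /t̪/, /k/

place of articulation  voiceless  voiced  
bilabial          p         —       
dental            —         d̪      
alveolar          t         d       
retroflex         ʈ         ɖ       
velar             —         ɡ       
Gaps, from front to back: bilabial lacks voiced (/b/); dental lacks voiceless (/t̪/); velar lacks voiceless (/k/).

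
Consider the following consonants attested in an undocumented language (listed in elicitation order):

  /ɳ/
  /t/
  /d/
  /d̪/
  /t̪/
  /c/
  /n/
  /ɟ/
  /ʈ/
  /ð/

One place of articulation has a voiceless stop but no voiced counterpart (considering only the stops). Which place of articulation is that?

retroflex

dental: voiceless /t̪/, voiced /d̪/.
alveolar: voiceless /t/, voiced /d/.
retroflex: voiceless /ʈ/, voiced —.
palatal: voiceless /c/, voiced /ɟ/.
Every place of articulation has a voiced member except retroflex, where /ɖ/ would be expected.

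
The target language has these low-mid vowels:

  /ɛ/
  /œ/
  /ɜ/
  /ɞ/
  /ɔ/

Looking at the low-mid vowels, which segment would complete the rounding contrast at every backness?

Unrounded: /ɛ/ (front), /ɜ/ (central).
Rounded: /œ/ (front), /ɞ/ (central), /ɔ/ (back).
The back row has no unrounded member, so the gap is the back unrounded vowel /ʌ/.

/ʌ/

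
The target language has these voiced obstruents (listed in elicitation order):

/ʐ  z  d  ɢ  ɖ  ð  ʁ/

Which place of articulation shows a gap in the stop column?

place of articulation  stop      fricative
dental            —         ð       
alveolar          d         z       
retroflex         ɖ         ʐ       
uvular            ɢ         ʁ       
Every place of articulation has a stop member except dental, where /d̪/ would be expected.

dental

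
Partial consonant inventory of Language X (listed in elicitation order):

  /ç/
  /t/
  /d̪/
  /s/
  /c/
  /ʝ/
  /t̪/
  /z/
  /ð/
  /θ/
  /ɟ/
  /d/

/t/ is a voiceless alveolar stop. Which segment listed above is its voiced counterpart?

The voiced counterpart is a voiced alveolar stop — in this inventory, /d/.

/d/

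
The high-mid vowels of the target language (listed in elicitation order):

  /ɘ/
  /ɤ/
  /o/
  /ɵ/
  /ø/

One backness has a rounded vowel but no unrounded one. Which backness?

backness          unrounded  rounded 
front             —         ø       
central           ɘ         ɵ       
back              ɤ         o       
Every backness has an unrounded member except front, where /e/ would be expected.

front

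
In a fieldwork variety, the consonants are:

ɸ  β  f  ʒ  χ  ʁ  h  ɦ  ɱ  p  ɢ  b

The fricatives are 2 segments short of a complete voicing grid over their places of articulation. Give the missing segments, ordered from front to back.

Voiceless: /ɸ/ (bilabial), /f/ (labiodental), /χ/ (uvular), /h/ (glottal).
Voiced: /β/ (bilabial), /ʒ/ (postalveolar), /ʁ/ (uvular), /ɦ/ (glottal).
Gaps, from front to back: labiodental lacks voiced (/v/); postalveolar lacks voiceless (/ʃ/).

/v/, /ʃ/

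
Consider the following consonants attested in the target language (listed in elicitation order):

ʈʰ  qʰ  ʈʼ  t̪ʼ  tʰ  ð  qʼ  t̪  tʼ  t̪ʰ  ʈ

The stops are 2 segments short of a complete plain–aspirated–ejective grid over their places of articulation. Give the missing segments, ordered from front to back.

dental: plain /t̪/, aspirated /t̪ʰ/, ejective /t̪ʼ/.
alveolar: plain —, aspirated /tʰ/, ejective /tʼ/.
retroflex: plain /ʈ/, aspirated /ʈʰ/, ejective /ʈʼ/.
uvular: plain —, aspirated /qʰ/, ejective /qʼ/.
Gaps, from front to back: alveolar lacks plain (/t/); uvular lacks plain (/q/).

/t/, /q/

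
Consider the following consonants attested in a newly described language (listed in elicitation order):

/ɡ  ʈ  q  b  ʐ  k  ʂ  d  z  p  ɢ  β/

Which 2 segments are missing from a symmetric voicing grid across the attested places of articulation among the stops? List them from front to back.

place of articulation  voiceless  voiced  
bilabial          p         b       
alveolar          —         d       
retroflex         ʈ         —       
velar             k         ɡ       
uvular            q         ɢ       
Gaps, from front to back: alveolar lacks voiceless (/t/); retroflex lacks voiced (/ɖ/).

/t/, /ɖ/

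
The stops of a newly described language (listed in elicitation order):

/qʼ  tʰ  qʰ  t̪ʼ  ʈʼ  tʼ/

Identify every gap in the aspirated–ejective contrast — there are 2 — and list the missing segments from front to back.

Aspirated: /tʰ/ (alveolar), /qʰ/ (uvular).
Ejective: /t̪ʼ/ (dental), /tʼ/ (alveolar), /ʈʼ/ (retroflex), /qʼ/ (uvular).
Gaps, from front to back: dental lacks aspirated (/t̪ʰ/); retroflex lacks aspirated (/ʈʰ/).

/t̪ʰ/, /ʈʰ/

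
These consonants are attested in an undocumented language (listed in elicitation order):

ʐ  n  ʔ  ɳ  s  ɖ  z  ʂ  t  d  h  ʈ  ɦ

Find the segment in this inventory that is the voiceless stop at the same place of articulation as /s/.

/t/

/s/ is a voiceless alveolar fricative.
The voiceless stop at the same place is a voiceless alveolar stop — in this inventory, /t/.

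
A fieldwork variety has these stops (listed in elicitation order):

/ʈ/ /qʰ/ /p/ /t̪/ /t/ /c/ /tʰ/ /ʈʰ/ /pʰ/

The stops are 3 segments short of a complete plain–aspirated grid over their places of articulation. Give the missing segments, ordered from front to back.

bilabial: plain /p/, aspirated /pʰ/.
dental: plain /t̪/, aspirated —.
alveolar: plain /t/, aspirated /tʰ/.
retroflex: plain /ʈ/, aspirated /ʈʰ/.
palatal: plain /c/, aspirated —.
uvular: plain —, aspirated /qʰ/.
Gaps, from front to back: dental lacks aspirated (/t̪ʰ/); palatal lacks aspirated (/cʰ/); uvular lacks plain (/q/).

/t̪ʰ/, /cʰ/, /q/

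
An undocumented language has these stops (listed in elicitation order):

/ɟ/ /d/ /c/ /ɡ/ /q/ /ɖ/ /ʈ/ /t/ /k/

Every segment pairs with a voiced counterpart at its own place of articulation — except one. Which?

/q/

Alveolar: /t/ ~ /d/
Retroflex: /ʈ/ ~ /ɖ/
Palatal: /c/ ~ /ɟ/
Velar: /k/ ~ /ɡ/
Uvular: only /q/ (voiceless); no voiced partner.
So /q/ is the unpaired segment.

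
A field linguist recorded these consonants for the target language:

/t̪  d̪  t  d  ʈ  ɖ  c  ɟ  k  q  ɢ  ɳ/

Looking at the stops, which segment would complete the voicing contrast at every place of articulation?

Voiceless: /t̪/ (dental), /t/ (alveolar), /ʈ/ (retroflex), /c/ (palatal), /k/ (velar), /q/ (uvular).
Voiced: /d̪/ (dental), /d/ (alveolar), /ɖ/ (retroflex), /ɟ/ (palatal), /ɢ/ (uvular).
The velar row has no voiced member, so the gap is the voiced velar stop /ɡ/.

/ɡ/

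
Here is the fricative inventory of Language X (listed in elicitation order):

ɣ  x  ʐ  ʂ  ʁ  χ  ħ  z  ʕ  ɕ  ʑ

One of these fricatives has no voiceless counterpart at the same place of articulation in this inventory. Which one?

/z/

Retroflex: /ʂ/ ~ /ʐ/
Alveolo-palatal: /ɕ/ ~ /ʑ/
Velar: /x/ ~ /ɣ/
Uvular: /χ/ ~ /ʁ/
Pharyngeal: /ħ/ ~ /ʕ/
Alveolar: only /z/ (voiced); no voiceless partner.
So /z/ is the unpaired segment.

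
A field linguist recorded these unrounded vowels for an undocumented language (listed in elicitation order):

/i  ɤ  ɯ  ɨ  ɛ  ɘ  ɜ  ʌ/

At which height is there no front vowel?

high-mid

Front: /i/ (high), /ɛ/ (low-mid).
Central: /ɨ/ (high), /ɘ/ (high-mid), /ɜ/ (low-mid).
Back: /ɯ/ (high), /ɤ/ (high-mid), /ʌ/ (low-mid).
Every height has a front member except high-mid, where /e/ would be expected.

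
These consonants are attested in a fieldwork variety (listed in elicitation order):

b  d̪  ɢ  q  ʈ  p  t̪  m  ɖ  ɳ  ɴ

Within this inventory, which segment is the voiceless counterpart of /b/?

/p/

/b/ is a voiced bilabial stop.
The voiceless counterpart is a voiceless bilabial stop — in this inventory, /p/.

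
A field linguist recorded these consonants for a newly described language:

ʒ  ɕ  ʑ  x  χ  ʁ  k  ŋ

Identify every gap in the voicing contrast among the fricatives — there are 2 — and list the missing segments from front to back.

place of articulation  voiceless  voiced  
postalveolar      —         ʒ       
alveolo-palatal   ɕ         ʑ       
velar             x         —       
uvular            χ         ʁ       
Gaps, from front to back: postalveolar lacks voiceless (/ʃ/); velar lacks voiced (/ɣ/).

/ʃ/, /ɣ/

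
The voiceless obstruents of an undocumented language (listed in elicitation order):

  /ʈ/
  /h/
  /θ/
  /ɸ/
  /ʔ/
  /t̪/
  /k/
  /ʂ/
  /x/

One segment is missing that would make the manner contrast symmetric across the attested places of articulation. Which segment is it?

/p/

Stop: /t̪/ (dental), /ʈ/ (retroflex), /k/ (velar), /ʔ/ (glottal).
Fricative: /ɸ/ (bilabial), /θ/ (dental), /ʂ/ (retroflex), /x/ (velar), /h/ (glottal).
The bilabial row has no stop member, so the gap is the bilabial stop /p/.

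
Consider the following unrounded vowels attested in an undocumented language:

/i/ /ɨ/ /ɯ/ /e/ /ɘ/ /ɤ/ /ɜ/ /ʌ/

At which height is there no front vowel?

low-mid

height            front     central   back    
high              i         ɨ         ɯ       
high-mid          e         ɘ         ɤ       
low-mid           —         ɜ         ʌ       
Every height has a front member except low-mid, where /ɛ/ would be expected.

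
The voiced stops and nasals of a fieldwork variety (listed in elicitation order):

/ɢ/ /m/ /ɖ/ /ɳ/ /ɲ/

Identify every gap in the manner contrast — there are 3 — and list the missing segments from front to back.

/b/, /ɟ/, /ɴ/

bilabial: oral stop —, nasal /m/.
retroflex: oral stop /ɖ/, nasal /ɳ/.
palatal: oral stop —, nasal /ɲ/.
uvular: oral stop /ɢ/, nasal —.
Gaps, from front to back: bilabial lacks oral stop (/b/); palatal lacks oral stop (/ɟ/); uvular lacks nasal (/ɴ/).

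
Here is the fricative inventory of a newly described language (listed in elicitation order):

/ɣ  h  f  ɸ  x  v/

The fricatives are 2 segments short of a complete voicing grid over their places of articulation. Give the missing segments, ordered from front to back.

/β/, /ɦ/

bilabial: voiceless /ɸ/, voiced —.
labiodental: voiceless /f/, voiced /v/.
velar: voiceless /x/, voiced /ɣ/.
glottal: voiceless /h/, voiced —.
Gaps, from front to back: bilabial lacks voiced (/β/); glottal lacks voiced (/ɦ/).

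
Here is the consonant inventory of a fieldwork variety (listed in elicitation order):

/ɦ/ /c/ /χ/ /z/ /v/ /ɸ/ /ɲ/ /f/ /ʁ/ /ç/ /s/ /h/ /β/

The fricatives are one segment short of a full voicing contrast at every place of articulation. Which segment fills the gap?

/ʝ/

place of articulation  voiceless  voiced  
bilabial          ɸ         β       
labiodental       f         v       
alveolar          s         z       
palatal           ç         —       
uvular            χ         ʁ       
glottal           h         ɦ       
The palatal row has no voiced member, so the gap is the voiced palatal fricative /ʝ/.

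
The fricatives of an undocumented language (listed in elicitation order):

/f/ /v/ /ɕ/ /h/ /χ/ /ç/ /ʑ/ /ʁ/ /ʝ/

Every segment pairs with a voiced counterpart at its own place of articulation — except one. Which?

/h/

Labiodental: /f/ ~ /v/
Alveolo-palatal: /ɕ/ ~ /ʑ/
Palatal: /ç/ ~ /ʝ/
Uvular: /χ/ ~ /ʁ/
Glottal: only /h/ (voiceless); no voiced partner.
So /h/ is the unpaired segment.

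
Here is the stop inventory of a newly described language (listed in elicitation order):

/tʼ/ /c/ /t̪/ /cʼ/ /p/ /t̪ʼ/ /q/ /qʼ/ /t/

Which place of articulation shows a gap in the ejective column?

Plain: /p/ (bilabial), /t̪/ (dental), /t/ (alveolar), /c/ (palatal), /q/ (uvular).
Ejective: /t̪ʼ/ (dental), /tʼ/ (alveolar), /cʼ/ (palatal), /qʼ/ (uvular).
Every place of articulation has an ejective member except bilabial, where /pʼ/ would be expected.

bilabial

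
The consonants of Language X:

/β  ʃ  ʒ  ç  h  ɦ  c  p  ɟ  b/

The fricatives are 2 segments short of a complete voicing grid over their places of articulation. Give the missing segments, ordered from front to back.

/ɸ/, /ʝ/

bilabial: voiceless —, voiced /β/.
postalveolar: voiceless /ʃ/, voiced /ʒ/.
palatal: voiceless /ç/, voiced —.
glottal: voiceless /h/, voiced /ɦ/.
Gaps, from front to back: bilabial lacks voiceless (/ɸ/); palatal lacks voiced (/ʝ/).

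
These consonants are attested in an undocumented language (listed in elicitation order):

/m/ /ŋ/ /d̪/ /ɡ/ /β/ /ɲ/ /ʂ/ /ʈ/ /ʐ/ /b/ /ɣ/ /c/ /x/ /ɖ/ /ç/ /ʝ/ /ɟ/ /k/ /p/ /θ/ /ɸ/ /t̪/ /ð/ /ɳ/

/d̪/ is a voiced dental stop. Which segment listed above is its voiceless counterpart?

The voiceless counterpart is a voiceless dental stop — in this inventory, /t̪/.

/t̪/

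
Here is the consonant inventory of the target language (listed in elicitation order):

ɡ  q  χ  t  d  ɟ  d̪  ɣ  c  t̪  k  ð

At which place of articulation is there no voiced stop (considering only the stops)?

place of articulation  voiceless  voiced  
dental            t̪        d̪      
alveolar          t         d       
palatal           c         ɟ       
velar             k         ɡ       
uvular            q         —       
Every place of articulation has a voiced member except uvular, where /ɢ/ would be expected.

uvular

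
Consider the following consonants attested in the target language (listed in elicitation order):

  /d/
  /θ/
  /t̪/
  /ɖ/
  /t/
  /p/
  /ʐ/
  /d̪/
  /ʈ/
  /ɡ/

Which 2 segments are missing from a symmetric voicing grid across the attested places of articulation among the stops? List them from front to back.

/b/, /k/

Voiceless: /p/ (bilabial), /t̪/ (dental), /t/ (alveolar), /ʈ/ (retroflex).
Voiced: /d̪/ (dental), /d/ (alveolar), /ɖ/ (retroflex), /ɡ/ (velar).
Gaps, from front to back: bilabial lacks voiced (/b/); velar lacks voiceless (/k/).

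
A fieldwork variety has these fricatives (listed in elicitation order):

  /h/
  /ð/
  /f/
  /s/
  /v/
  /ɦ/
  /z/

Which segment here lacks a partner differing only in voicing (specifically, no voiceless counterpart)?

/ð/

Labiodental: /f/ ~ /v/
Alveolar: /s/ ~ /z/
Glottal: /h/ ~ /ɦ/
Dental: only /ð/ (voiced); no voiceless partner.
So /ð/ is the unpaired segment.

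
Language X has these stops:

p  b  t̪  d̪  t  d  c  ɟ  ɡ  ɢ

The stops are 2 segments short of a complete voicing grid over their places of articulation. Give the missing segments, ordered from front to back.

/k/, /q/

Voiceless: /p/ (bilabial), /t̪/ (dental), /t/ (alveolar), /c/ (palatal).
Voiced: /b/ (bilabial), /d̪/ (dental), /d/ (alveolar), /ɟ/ (palatal), /ɡ/ (velar), /ɢ/ (uvular).
Gaps, from front to back: velar lacks voiceless (/k/); uvular lacks voiceless (/q/).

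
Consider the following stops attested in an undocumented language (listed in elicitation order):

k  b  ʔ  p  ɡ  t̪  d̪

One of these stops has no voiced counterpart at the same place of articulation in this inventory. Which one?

/ʔ/

Bilabial: /p/ ~ /b/
Dental: /t̪/ ~ /d̪/
Velar: /k/ ~ /ɡ/
Glottal: only /ʔ/ (voiceless); no voiced partner.
So /ʔ/ is the unpaired segment.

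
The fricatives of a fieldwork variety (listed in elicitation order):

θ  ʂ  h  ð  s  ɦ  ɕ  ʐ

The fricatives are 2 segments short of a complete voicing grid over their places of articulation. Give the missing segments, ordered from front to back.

/z/, /ʑ/

place of articulation  voiceless  voiced  
dental            θ         ð       
alveolar          s         —       
retroflex         ʂ         ʐ       
alveolo-palatal   ɕ         —       
glottal           h         ɦ       
Gaps, from front to back: alveolar lacks voiced (/z/); alveolo-palatal lacks voiced (/ʑ/).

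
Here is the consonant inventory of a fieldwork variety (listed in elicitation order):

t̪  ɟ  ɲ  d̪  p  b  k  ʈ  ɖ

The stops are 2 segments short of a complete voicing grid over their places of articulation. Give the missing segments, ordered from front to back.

/c/, /ɡ/

place of articulation  voiceless  voiced  
bilabial          p         b       
dental            t̪        d̪      
retroflex         ʈ         ɖ       
palatal           —         ɟ       
velar             k         —       
Gaps, from front to back: palatal lacks voiceless (/c/); velar lacks voiced (/ɡ/).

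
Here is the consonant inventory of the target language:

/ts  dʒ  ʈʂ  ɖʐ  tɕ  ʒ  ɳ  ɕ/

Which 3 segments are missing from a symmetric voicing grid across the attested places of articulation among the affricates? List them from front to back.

/dz/, /tʃ/, /dʑ/

alveolar: voiceless /ts/, voiced —.
postalveolar: voiceless —, voiced /dʒ/.
retroflex: voiceless /ʈʂ/, voiced /ɖʐ/.
alveolo-palatal: voiceless /tɕ/, voiced —.
Gaps, from front to back: alveolar lacks voiced (/dz/); postalveolar lacks voiceless (/tʃ/); alveolo-palatal lacks voiced (/dʑ/).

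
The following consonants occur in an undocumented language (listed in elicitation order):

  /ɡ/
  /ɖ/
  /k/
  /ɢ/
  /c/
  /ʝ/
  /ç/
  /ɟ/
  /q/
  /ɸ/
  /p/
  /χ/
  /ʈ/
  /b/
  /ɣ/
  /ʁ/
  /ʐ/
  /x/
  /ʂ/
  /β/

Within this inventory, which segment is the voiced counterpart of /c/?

/ɟ/

/c/ is a voiceless palatal stop.
The voiced counterpart is a voiced palatal stop — in this inventory, /ɟ/.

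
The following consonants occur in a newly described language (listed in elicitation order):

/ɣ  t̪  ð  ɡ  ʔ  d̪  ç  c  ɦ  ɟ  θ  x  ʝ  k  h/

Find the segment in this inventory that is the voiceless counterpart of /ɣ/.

/x/

/ɣ/ is a voiced velar fricative.
The voiceless counterpart is a voiceless velar fricative — in this inventory, /x/.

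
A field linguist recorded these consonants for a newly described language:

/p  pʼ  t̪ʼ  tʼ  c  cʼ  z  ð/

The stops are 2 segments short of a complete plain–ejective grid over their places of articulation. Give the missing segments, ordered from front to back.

Plain: /p/ (bilabial), /c/ (palatal).
Ejective: /pʼ/ (bilabial), /t̪ʼ/ (dental), /tʼ/ (alveolar), /cʼ/ (palatal).
Gaps, from front to back: dental lacks plain (/t̪/); alveolar lacks plain (/t/).

/t̪/, /t/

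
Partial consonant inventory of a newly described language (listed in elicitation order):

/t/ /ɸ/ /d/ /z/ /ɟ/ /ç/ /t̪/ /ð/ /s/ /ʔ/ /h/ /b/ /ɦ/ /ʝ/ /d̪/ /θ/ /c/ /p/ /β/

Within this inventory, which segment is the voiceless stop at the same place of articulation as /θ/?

/t̪/

/θ/ is a voiceless dental fricative.
The voiceless stop at the same place is a voiceless dental stop — in this inventory, /t̪/.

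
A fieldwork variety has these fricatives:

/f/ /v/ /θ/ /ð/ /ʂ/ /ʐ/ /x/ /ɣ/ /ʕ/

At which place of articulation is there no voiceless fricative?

labiodental: voiceless /f/, voiced /v/.
dental: voiceless /θ/, voiced /ð/.
retroflex: voiceless /ʂ/, voiced /ʐ/.
velar: voiceless /x/, voiced /ɣ/.
pharyngeal: voiceless —, voiced /ʕ/.
Every place of articulation has a voiceless member except pharyngeal, where /ħ/ would be expected.

pharyngeal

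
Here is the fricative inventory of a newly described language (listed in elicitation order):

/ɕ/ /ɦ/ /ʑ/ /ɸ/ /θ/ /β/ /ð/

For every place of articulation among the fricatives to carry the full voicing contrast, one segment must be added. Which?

/h/

place of articulation  voiceless  voiced  
bilabial          ɸ         β       
dental            θ         ð       
alveolo-palatal   ɕ         ʑ       
glottal           —         ɦ       
The glottal row has no voiceless member, so the gap is the voiceless glottal fricative /h/.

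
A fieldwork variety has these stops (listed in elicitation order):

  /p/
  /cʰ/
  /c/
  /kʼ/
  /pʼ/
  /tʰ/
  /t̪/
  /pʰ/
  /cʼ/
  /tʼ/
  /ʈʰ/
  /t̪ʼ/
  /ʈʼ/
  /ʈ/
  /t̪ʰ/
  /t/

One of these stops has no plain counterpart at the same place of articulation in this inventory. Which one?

/kʼ/

Bilabial: /p/ ~ /pʰ/ ~ /pʼ/
Dental: /t̪/ ~ /t̪ʰ/ ~ /t̪ʼ/
Alveolar: /t/ ~ /tʰ/ ~ /tʼ/
Retroflex: /ʈ/ ~ /ʈʰ/ ~ /ʈʼ/
Palatal: /c/ ~ /cʰ/ ~ /cʼ/
Velar: only /kʼ/ (ejective); no plain partner.
So /kʼ/ is the unpaired segment.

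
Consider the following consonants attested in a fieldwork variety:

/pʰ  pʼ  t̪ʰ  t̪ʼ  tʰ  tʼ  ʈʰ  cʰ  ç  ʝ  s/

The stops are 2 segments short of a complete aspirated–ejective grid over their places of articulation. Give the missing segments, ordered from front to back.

bilabial: aspirated /pʰ/, ejective /pʼ/.
dental: aspirated /t̪ʰ/, ejective /t̪ʼ/.
alveolar: aspirated /tʰ/, ejective /tʼ/.
retroflex: aspirated /ʈʰ/, ejective —.
palatal: aspirated /cʰ/, ejective —.
Gaps, from front to back: retroflex lacks ejective (/ʈʼ/); palatal lacks ejective (/cʼ/).

/ʈʼ/, /cʼ/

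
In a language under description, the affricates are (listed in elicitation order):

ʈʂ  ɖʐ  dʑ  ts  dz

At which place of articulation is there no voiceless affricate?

alveolar: voiceless /ts/, voiced /dz/.
retroflex: voiceless /ʈʂ/, voiced /ɖʐ/.
alveolo-palatal: voiceless —, voiced /dʑ/.
Every place of articulation has a voiceless member except alveolo-palatal, where /tɕ/ would be expected.

alveolo-palatal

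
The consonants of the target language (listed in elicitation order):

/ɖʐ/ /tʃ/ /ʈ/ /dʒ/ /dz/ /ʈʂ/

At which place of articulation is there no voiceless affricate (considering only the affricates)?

alveolar

alveolar: voiceless —, voiced /dz/.
postalveolar: voiceless /tʃ/, voiced /dʒ/.
retroflex: voiceless /ʈʂ/, voiced /ɖʐ/.
Every place of articulation has a voiceless member except alveolar, where /ts/ would be expected.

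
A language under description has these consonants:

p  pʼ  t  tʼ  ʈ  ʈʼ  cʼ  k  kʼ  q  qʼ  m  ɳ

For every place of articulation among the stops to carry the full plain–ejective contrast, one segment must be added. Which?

Plain: /p/ (bilabial), /t/ (alveolar), /ʈ/ (retroflex), /k/ (velar), /q/ (uvular).
Ejective: /pʼ/ (bilabial), /tʼ/ (alveolar), /ʈʼ/ (retroflex), /cʼ/ (palatal), /kʼ/ (velar), /qʼ/ (uvular).
The palatal row has no plain member, so the gap is the plain palatal stop /c/.

/c/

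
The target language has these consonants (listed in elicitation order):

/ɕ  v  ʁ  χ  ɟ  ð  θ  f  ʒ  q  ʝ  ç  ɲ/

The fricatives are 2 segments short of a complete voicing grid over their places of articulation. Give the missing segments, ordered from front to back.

/ʃ/, /ʑ/

labiodental: voiceless /f/, voiced /v/.
dental: voiceless /θ/, voiced /ð/.
postalveolar: voiceless —, voiced /ʒ/.
alveolo-palatal: voiceless /ɕ/, voiced —.
palatal: voiceless /ç/, voiced /ʝ/.
uvular: voiceless /χ/, voiced /ʁ/.
Gaps, from front to back: postalveolar lacks voiceless (/ʃ/); alveolo-palatal lacks voiced (/ʑ/).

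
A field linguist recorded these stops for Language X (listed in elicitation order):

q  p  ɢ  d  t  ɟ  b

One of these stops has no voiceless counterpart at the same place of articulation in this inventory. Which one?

/ɟ/

Bilabial: /p/ ~ /b/
Alveolar: /t/ ~ /d/
Uvular: /q/ ~ /ɢ/
Palatal: only /ɟ/ (voiced); no voiceless partner.
So /ɟ/ is the unpaired segment.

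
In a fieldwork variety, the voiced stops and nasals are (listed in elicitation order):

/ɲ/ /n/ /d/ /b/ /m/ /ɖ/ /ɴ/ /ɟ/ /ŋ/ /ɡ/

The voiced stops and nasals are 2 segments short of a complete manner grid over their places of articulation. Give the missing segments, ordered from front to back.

Oral stop: /b/ (bilabial), /d/ (alveolar), /ɖ/ (retroflex), /ɟ/ (palatal), /ɡ/ (velar).
Nasal: /m/ (bilabial), /n/ (alveolar), /ɲ/ (palatal), /ŋ/ (velar), /ɴ/ (uvular).
Gaps, from front to back: retroflex lacks nasal (/ɳ/); uvular lacks oral stop (/ɢ/).

/ɳ/, /ɢ/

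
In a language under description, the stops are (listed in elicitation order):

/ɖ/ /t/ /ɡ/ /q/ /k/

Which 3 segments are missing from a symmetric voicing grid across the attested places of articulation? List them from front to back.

Voiceless: /t/ (alveolar), /k/ (velar), /q/ (uvular).
Voiced: /ɖ/ (retroflex), /ɡ/ (velar).
Gaps, from front to back: alveolar lacks voiced (/d/); retroflex lacks voiceless (/ʈ/); uvular lacks voiced (/ɢ/).

/d/, /ʈ/, /ɢ/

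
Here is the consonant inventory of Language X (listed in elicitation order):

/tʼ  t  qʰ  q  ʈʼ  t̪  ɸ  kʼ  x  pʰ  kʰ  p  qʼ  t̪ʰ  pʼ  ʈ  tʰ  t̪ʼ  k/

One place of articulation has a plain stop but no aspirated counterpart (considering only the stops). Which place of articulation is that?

retroflex

place of articulation  plain     aspirated  ejective
bilabial          p         pʰ        pʼ      
dental            t̪        t̪ʰ       t̪ʼ     
alveolar          t         tʰ        tʼ      
retroflex         ʈ         —         ʈʼ      
velar             k         kʰ        kʼ      
uvular            q         qʰ        qʼ      
Every place of articulation has an aspirated member except retroflex, where /ʈʰ/ would be expected.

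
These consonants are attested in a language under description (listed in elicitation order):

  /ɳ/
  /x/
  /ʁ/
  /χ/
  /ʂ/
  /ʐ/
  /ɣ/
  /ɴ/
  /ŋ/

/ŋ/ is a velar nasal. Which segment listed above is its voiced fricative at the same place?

The voiced fricative at the same place is a voiced velar fricative — in this inventory, /ɣ/.

/ɣ/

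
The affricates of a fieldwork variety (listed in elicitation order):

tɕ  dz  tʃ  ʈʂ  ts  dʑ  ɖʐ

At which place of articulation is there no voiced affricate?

postalveolar

alveolar: voiceless /ts/, voiced /dz/.
postalveolar: voiceless /tʃ/, voiced —.
retroflex: voiceless /ʈʂ/, voiced /ɖʐ/.
alveolo-palatal: voiceless /tɕ/, voiced /dʑ/.
Every place of articulation has a voiced member except postalveolar, where /dʒ/ would be expected.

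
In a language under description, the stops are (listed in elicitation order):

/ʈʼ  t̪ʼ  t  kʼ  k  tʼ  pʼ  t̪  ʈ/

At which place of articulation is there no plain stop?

bilabial

bilabial: plain —, ejective /pʼ/.
dental: plain /t̪/, ejective /t̪ʼ/.
alveolar: plain /t/, ejective /tʼ/.
retroflex: plain /ʈ/, ejective /ʈʼ/.
velar: plain /k/, ejective /kʼ/.
Every place of articulation has a plain member except bilabial, where /p/ would be expected.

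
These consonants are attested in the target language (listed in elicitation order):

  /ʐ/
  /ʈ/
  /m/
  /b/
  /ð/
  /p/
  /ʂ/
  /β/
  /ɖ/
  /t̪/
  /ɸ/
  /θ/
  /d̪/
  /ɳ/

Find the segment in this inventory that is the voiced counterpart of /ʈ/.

/ʈ/ is a voiceless retroflex stop.
The voiced counterpart is a voiced retroflex stop — in this inventory, /ɖ/.

/ɖ/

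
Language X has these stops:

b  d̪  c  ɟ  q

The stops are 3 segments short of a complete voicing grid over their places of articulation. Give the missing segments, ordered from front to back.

Voiceless: /c/ (palatal), /q/ (uvular).
Voiced: /b/ (bilabial), /d̪/ (dental), /ɟ/ (palatal).
Gaps, from front to back: bilabial lacks voiceless (/p/); dental lacks voiceless (/t̪/); uvular lacks voiced (/ɢ/).

/p/, /t̪/, /ɢ/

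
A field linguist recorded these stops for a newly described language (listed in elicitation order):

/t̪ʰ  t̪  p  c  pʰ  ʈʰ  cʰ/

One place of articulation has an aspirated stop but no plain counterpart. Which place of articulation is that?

retroflex

bilabial: plain /p/, aspirated /pʰ/.
dental: plain /t̪/, aspirated /t̪ʰ/.
retroflex: plain —, aspirated /ʈʰ/.
palatal: plain /c/, aspirated /cʰ/.
Every place of articulation has a plain member except retroflex, where /ʈ/ would be expected.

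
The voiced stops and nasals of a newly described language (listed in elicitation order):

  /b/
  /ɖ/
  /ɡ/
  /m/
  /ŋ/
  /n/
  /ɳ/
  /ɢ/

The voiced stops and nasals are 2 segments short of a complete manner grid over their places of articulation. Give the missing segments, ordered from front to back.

place of articulation  oral stop  nasal   
bilabial          b         m       
alveolar          —         n       
retroflex         ɖ         ɳ       
velar             ɡ         ŋ       
uvular            ɢ         —       
Gaps, from front to back: alveolar lacks oral stop (/d/); uvular lacks nasal (/ɴ/).

/d/, /ɴ/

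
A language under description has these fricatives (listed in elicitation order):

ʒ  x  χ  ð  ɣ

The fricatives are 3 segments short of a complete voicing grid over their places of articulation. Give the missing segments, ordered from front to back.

/θ/, /ʃ/, /ʁ/

place of articulation  voiceless  voiced  
dental            —         ð       
postalveolar      —         ʒ       
velar             x         ɣ       
uvular            χ         —       
Gaps, from front to back: dental lacks voiceless (/θ/); postalveolar lacks voiceless (/ʃ/); uvular lacks voiced (/ʁ/).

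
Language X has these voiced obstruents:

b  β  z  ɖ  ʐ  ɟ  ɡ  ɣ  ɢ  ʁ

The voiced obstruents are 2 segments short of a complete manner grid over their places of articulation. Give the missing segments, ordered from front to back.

/d/, /ʝ/

place of articulation  stop      fricative
bilabial          b         β       
alveolar          —         z       
retroflex         ɖ         ʐ       
palatal           ɟ         —       
velar             ɡ         ɣ       
uvular            ɢ         ʁ       
Gaps, from front to back: alveolar lacks stop (/d/); palatal lacks fricative (/ʝ/).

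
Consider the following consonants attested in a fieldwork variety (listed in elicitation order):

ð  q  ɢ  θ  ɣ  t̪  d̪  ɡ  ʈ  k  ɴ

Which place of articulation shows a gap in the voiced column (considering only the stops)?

retroflex

place of articulation  voiceless  voiced  
dental            t̪        d̪      
retroflex         ʈ         —       
velar             k         ɡ       
uvular            q         ɢ       
Every place of articulation has a voiced member except retroflex, where /ɖ/ would be expected.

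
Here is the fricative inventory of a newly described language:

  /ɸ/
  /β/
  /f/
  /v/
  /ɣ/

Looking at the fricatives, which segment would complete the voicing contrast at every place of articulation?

Voiceless: /ɸ/ (bilabial), /f/ (labiodental).
Voiced: /β/ (bilabial), /v/ (labiodental), /ɣ/ (velar).
The velar row has no voiceless member, so the gap is the voiceless velar fricative /x/.

/x/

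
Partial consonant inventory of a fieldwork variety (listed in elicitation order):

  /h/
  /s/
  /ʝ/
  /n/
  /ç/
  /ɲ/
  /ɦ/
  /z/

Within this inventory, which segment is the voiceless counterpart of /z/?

/z/ is a voiced alveolar fricative.
The voiceless counterpart is a voiceless alveolar fricative — in this inventory, /s/.

/s/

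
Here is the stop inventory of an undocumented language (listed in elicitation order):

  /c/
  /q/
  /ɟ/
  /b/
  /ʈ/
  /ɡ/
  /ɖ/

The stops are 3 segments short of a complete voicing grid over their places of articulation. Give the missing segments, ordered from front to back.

place of articulation  voiceless  voiced  
bilabial          —         b       
retroflex         ʈ         ɖ       
palatal           c         ɟ       
velar             —         ɡ       
uvular            q         —       
Gaps, from front to back: bilabial lacks voiceless (/p/); velar lacks voiceless (/k/); uvular lacks voiced (/ɢ/).

/p/, /k/, /ɢ/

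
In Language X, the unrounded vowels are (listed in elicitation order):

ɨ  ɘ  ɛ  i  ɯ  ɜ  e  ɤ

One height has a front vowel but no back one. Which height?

high: front /i/, central /ɨ/, back /ɯ/.
high-mid: front /e/, central /ɘ/, back /ɤ/.
low-mid: front /ɛ/, central /ɜ/, back —.
Every height has a back member except low-mid, where /ʌ/ would be expected.

low-mid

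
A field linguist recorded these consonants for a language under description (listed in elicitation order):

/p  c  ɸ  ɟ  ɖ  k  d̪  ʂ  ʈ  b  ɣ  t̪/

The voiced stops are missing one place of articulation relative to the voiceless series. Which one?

bilabial: voiceless /p/, voiced /b/.
dental: voiceless /t̪/, voiced /d̪/.
retroflex: voiceless /ʈ/, voiced /ɖ/.
palatal: voiceless /c/, voiced /ɟ/.
velar: voiceless /k/, voiced —.
Every place of articulation has a voiced member except velar, where /ɡ/ would be expected.

velar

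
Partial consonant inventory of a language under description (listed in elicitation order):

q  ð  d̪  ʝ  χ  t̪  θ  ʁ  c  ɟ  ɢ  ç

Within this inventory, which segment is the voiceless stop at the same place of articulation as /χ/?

/q/

/χ/ is a voiceless uvular fricative.
The voiceless stop at the same place is a voiceless uvular stop — in this inventory, /q/.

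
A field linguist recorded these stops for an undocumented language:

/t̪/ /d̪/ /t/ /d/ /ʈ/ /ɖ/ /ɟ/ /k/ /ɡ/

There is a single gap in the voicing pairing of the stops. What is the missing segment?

/c/

place of articulation  voiceless  voiced  
dental            t̪        d̪      
alveolar          t         d       
retroflex         ʈ         ɖ       
palatal           —         ɟ       
velar             k         ɡ       
The palatal row has no voiceless member, so the gap is the voiceless palatal stop /c/.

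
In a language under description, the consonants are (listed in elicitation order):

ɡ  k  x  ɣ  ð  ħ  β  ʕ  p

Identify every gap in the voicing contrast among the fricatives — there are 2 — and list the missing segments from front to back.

place of articulation  voiceless  voiced  
bilabial          —         β       
dental            —         ð       
velar             x         ɣ       
pharyngeal        ħ         ʕ       
Gaps, from front to back: bilabial lacks voiceless (/ɸ/); dental lacks voiceless (/θ/).

/ɸ/, /θ/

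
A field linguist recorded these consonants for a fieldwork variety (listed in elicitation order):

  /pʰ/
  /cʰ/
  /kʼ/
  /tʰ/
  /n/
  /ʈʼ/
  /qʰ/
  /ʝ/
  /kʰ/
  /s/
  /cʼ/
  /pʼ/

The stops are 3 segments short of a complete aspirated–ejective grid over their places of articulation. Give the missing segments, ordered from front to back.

/tʼ/, /ʈʰ/, /qʼ/

place of articulation  aspirated  ejective
bilabial          pʰ        pʼ      
alveolar          tʰ        —       
retroflex         —         ʈʼ      
palatal           cʰ        cʼ      
velar             kʰ        kʼ      
uvular            qʰ        —       
Gaps, from front to back: alveolar lacks ejective (/tʼ/); retroflex lacks aspirated (/ʈʰ/); uvular lacks ejective (/qʼ/).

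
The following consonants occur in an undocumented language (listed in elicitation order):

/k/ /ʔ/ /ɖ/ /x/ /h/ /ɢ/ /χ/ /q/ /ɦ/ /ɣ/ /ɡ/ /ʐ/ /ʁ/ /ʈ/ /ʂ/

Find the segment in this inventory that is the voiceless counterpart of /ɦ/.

/ɦ/ is a voiced glottal fricative.
The voiceless counterpart is a voiceless glottal fricative — in this inventory, /h/.

/h/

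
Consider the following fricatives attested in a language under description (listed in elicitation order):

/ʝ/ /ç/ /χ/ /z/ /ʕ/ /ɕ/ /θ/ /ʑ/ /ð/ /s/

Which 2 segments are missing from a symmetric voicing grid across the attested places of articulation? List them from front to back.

Voiceless: /θ/ (dental), /s/ (alveolar), /ɕ/ (alveolo-palatal), /ç/ (palatal), /χ/ (uvular).
Voiced: /ð/ (dental), /z/ (alveolar), /ʑ/ (alveolo-palatal), /ʝ/ (palatal), /ʕ/ (pharyngeal).
Gaps, from front to back: uvular lacks voiced (/ʁ/); pharyngeal lacks voiceless (/ħ/).

/ʁ/, /ħ/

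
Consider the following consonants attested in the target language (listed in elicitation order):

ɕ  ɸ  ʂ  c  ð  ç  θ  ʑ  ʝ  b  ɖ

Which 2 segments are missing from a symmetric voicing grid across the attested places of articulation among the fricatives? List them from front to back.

Voiceless: /ɸ/ (bilabial), /θ/ (dental), /ʂ/ (retroflex), /ɕ/ (alveolo-palatal), /ç/ (palatal).
Voiced: /ð/ (dental), /ʑ/ (alveolo-palatal), /ʝ/ (palatal).
Gaps, from front to back: bilabial lacks voiced (/β/); retroflex lacks voiced (/ʐ/).

/β/, /ʐ/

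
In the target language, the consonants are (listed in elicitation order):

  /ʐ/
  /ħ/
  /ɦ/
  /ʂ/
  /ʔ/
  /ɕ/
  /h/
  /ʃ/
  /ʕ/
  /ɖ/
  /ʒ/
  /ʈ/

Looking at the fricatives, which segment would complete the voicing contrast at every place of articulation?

place of articulation  voiceless  voiced  
postalveolar      ʃ         ʒ       
retroflex         ʂ         ʐ       
alveolo-palatal   ɕ         —       
pharyngeal        ħ         ʕ       
glottal           h         ɦ       
The alveolo-palatal row has no voiced member, so the gap is the voiced alveolo-palatal fricative /ʑ/.

/ʑ/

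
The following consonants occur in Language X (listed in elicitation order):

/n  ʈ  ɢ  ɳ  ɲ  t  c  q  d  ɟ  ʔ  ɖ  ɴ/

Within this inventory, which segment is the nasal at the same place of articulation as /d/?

/n/

/d/ is a voiced alveolar stop.
The nasal at the same place is an alveolar nasal — in this inventory, /n/.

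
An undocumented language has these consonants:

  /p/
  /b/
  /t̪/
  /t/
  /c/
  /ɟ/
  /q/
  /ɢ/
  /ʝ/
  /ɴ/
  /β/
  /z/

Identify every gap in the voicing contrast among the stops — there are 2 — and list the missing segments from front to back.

/d̪/, /d/

place of articulation  voiceless  voiced  
bilabial          p         b       
dental            t̪        —       
alveolar          t         —       
palatal           c         ɟ       
uvular            q         ɢ       
Gaps, from front to back: dental lacks voiced (/d̪/); alveolar lacks voiced (/d/).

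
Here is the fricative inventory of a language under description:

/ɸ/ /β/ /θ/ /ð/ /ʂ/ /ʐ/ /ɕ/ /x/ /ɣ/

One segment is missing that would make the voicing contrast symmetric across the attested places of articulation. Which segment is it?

bilabial: voiceless /ɸ/, voiced /β/.
dental: voiceless /θ/, voiced /ð/.
retroflex: voiceless /ʂ/, voiced /ʐ/.
alveolo-palatal: voiceless /ɕ/, voiced —.
velar: voiceless /x/, voiced /ɣ/.
The alveolo-palatal row has no voiced member, so the gap is the voiced alveolo-palatal fricative /ʑ/.

/ʑ/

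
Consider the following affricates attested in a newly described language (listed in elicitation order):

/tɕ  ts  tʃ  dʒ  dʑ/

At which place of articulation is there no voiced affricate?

alveolar

alveolar: voiceless /ts/, voiced —.
postalveolar: voiceless /tʃ/, voiced /dʒ/.
alveolo-palatal: voiceless /tɕ/, voiced /dʑ/.
Every place of articulation has a voiced member except alveolar, where /dz/ would be expected.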